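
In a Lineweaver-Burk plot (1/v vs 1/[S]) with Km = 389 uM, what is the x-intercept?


x-intercept = -1/Km
= -1/389
= -0.0026 1/uM

-0.0026 1/uM


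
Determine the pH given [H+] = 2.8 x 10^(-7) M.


pH = -log10([H+])
pH = -log10(2.8 x 10^(-7))
pH = 6.5528

6.5528


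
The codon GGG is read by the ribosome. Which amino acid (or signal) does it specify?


Standard genetic code lookup.
Codon GGG -> Gly

Gly


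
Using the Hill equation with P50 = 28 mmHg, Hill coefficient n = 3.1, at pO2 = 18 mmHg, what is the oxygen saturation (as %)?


Y = pO2^n / (P50^n + pO2^n)
Y = 18^3.1 / (28^3.1 + 18^3.1)
Y = 20.27%

20.27%


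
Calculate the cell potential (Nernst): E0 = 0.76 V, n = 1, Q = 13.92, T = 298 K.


E = E0 - (RT/nF) * ln(Q)
E = 0.76 - (8.314 * 298 / (1 * 96485)) * ln(13.92)
E = 0.6924 V

0.6924 V


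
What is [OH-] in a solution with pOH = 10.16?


[OH-] = 10^(-pOH)
[OH-] = 10^(-10.16)
[OH-] = 6.918e-11 M

6.918e-11 M


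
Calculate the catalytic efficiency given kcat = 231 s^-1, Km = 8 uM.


Catalytic efficiency = kcat / Km
= 231 / 8
= 28.875 uM^-1*s^-1

28.875 uM^-1*s^-1


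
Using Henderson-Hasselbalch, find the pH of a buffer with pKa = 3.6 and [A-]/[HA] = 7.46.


pH = pKa + log10([A-]/[HA])
pH = 3.6 + log10(7.46)
pH = 4.4727

4.4727


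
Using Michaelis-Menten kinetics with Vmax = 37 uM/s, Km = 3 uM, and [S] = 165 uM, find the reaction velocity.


v = Vmax * [S] / (Km + [S])
v = 37 * 165 / (3 + 165)
v = 36.3393 uM/s

36.3393 uM/s


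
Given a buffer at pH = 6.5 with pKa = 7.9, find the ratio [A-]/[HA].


[A-]/[HA] = 10^(pH - pKa)
= 10^(6.5 - 7.9)
= 0.0398

0.0398


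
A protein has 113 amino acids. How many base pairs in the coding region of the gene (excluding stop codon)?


Each amino acid = 1 codon = 3 bp
bp = 113 * 3 = 339 bp

339 bp


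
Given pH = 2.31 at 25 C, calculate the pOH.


pOH = 14 - pH
pOH = 14 - 2.31
pOH = 11.69

11.69


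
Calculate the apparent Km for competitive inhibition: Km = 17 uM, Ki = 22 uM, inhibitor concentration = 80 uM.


Km_app = Km * (1 + [I]/Ki)
Km_app = 17 * (1 + 80/22)
Km_app = 78.8182 uM

78.8182 uM


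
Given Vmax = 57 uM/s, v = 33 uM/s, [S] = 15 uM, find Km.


Km = [S] * (Vmax - v) / v
Km = 15 * (57 - 33) / 33
Km = 10.9091 uM

10.9091 uM


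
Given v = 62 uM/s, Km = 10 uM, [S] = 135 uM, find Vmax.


Vmax = v * (Km + [S]) / [S]
Vmax = 62 * (10 + 135) / 135
Vmax = 66.5926 uM/s

66.5926 uM/s


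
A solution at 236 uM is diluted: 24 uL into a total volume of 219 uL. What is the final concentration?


C2 = C1 * V1 / V2
C2 = 236 * 24 / 219
C2 = 25.863 uM

25.863 uM


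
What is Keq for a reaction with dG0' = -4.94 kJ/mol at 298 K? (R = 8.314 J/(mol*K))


Keq = exp(-dG0 * 1000 / (R * T))
Keq = exp(-(-4.94) * 1000 / (8.314 * 298))
Keq = 7.344

7.344


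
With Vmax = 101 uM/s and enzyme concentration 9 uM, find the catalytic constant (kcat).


kcat = Vmax / [E]t
kcat = 101 / 9
kcat = 11.2222 s^-1

11.2222 s^-1


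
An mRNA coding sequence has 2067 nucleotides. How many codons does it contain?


codons = nucleotides / 3
codons = 2067 / 3 = 689

689


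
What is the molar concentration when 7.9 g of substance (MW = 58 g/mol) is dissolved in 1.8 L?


C = (mass / MW) / volume
C = (7.9 / 58) / 1.8
C = 0.0757 M

0.0757 M


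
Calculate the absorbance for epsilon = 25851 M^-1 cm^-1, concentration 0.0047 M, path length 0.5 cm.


A = epsilon * c * l
A = 25851 * 0.0047 * 0.5
A = 60.7499

60.7499


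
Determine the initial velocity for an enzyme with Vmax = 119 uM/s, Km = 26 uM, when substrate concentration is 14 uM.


v = Vmax * [S] / (Km + [S])
v = 119 * 14 / (26 + 14)
v = 41.65 uM/s

41.65 uM/s


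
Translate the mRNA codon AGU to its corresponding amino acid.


Standard genetic code lookup.
Codon AGU -> Ser

Ser


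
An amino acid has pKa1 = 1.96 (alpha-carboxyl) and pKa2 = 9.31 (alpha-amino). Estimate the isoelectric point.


pI = (pKa1 + pKa2) / 2
pI = (1.96 + 9.31) / 2
pI = 5.635

5.635


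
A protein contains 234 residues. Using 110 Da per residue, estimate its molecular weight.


MW = n_residues * 110 Da
MW = 234 * 110
MW = 25740 Da

25740 Da


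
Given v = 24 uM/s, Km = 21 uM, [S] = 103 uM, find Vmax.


Vmax = v * (Km + [S]) / [S]
Vmax = 24 * (21 + 103) / 103
Vmax = 28.8932 uM/s

28.8932 uM/s


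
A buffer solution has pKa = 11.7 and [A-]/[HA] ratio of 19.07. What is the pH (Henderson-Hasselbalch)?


pH = pKa + log10([A-]/[HA])
pH = 11.7 + log10(19.07)
pH = 12.9804

12.9804


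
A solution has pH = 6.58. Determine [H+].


[H+] = 10^(-pH)
[H+] = 10^(-6.58)
[H+] = 2.630e-07 M

2.630e-07 M


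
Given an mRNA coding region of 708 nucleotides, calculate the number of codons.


codons = nucleotides / 3
codons = 708 / 3 = 236

236


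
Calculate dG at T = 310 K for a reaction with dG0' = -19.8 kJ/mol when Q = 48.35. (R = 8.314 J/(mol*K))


dG = dG0' + RT * ln(Q) / 1000
dG = -19.8 + 8.314 * 310 * ln(48.35) / 1000
dG = -9.8039 kJ/mol

-9.8039 kJ/mol


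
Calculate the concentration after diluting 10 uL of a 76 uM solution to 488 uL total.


C2 = C1 * V1 / V2
C2 = 76 * 10 / 488
C2 = 1.5574 uM

1.5574 uM


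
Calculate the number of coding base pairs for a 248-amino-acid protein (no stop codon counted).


Each amino acid = 1 codon = 3 bp
bp = 248 * 3 = 744 bp

744 bp


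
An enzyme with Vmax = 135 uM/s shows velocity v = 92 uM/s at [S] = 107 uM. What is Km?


Km = [S] * (Vmax - v) / v
Km = 107 * (135 - 92) / 92
Km = 50.0109 uM

50.0109 uM


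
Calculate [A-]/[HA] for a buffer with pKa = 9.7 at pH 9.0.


[A-]/[HA] = 10^(pH - pKa)
= 10^(9.0 - 9.7)
= 0.1995

0.1995


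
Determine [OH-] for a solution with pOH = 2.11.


[OH-] = 10^(-pOH)
[OH-] = 10^(-2.11)
[OH-] = 0.0078 M

0.0078 M


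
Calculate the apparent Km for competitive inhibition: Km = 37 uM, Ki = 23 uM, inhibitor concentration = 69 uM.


Km_app = Km * (1 + [I]/Ki)
Km_app = 37 * (1 + 69/23)
Km_app = 148.0 uM

148.0 uM


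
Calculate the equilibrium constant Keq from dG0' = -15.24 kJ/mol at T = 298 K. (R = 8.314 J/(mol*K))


Keq = exp(-dG0 * 1000 / (R * T))
Keq = exp(-(-15.24) * 1000 / (8.314 * 298))
Keq = 469.2724

469.2724


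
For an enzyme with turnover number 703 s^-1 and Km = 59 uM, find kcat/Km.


Catalytic efficiency = kcat / Km
= 703 / 59
= 11.9153 uM^-1*s^-1

11.9153 uM^-1*s^-1


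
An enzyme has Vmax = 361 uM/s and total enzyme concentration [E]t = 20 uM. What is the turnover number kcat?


kcat = Vmax / [E]t
kcat = 361 / 20
kcat = 18.05 s^-1

18.05 s^-1


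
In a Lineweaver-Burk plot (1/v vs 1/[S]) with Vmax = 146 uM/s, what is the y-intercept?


y-intercept = 1/Vmax
= 1/146
= 0.0068 s/uM

0.0068 s/uM


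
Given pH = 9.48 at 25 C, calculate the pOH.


pOH = 14 - pH
pOH = 14 - 9.48
pOH = 4.52

4.52


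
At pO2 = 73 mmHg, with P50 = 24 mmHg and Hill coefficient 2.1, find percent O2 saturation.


Y = pO2^n / (P50^n + pO2^n)
Y = 73^2.1 / (24^2.1 + 73^2.1)
Y = 91.18%

91.18%


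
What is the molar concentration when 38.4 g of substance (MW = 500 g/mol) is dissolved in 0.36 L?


C = (mass / MW) / volume
C = (38.4 / 500) / 0.36
C = 0.2133 M

0.2133 M


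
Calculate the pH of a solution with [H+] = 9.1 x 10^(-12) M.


pH = -log10([H+])
pH = -log10(9.1 x 10^(-12))
pH = 11.041

11.041


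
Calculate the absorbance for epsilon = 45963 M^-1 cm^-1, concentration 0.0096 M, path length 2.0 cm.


A = epsilon * c * l
A = 45963 * 0.0096 * 2.0
A = 882.4896

882.4896


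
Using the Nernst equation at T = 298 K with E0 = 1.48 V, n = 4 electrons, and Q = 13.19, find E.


E = E0 - (RT/nF) * ln(Q)
E = 1.48 - (8.314 * 298 / (4 * 96485)) * ln(13.19)
E = 1.4634 V

1.4634 V


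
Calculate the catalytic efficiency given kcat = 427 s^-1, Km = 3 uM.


Catalytic efficiency = kcat / Km
= 427 / 3
= 142.3333 uM^-1*s^-1

142.3333 uM^-1*s^-1


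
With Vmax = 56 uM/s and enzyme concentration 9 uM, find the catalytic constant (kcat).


kcat = Vmax / [E]t
kcat = 56 / 9
kcat = 6.2222 s^-1

6.2222 s^-1


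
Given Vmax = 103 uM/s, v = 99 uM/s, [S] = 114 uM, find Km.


Km = [S] * (Vmax - v) / v
Km = 114 * (103 - 99) / 99
Km = 4.6061 uM

4.6061 uM


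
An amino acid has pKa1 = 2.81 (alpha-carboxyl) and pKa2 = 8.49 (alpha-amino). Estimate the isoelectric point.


pI = (pKa1 + pKa2) / 2
pI = (2.81 + 8.49) / 2
pI = 5.65

5.65


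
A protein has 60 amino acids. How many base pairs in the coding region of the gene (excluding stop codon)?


Each amino acid = 1 codon = 3 bp
bp = 60 * 3 = 180 bp

180 bp


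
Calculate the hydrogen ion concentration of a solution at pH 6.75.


[H+] = 10^(-pH)
[H+] = 10^(-6.75)
[H+] = 1.778e-07 M

1.778e-07 M


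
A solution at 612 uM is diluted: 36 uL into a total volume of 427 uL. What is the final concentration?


C2 = C1 * V1 / V2
C2 = 612 * 36 / 427
C2 = 51.5972 uM

51.5972 uM


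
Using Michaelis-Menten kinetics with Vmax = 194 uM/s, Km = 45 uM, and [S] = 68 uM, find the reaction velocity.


v = Vmax * [S] / (Km + [S])
v = 194 * 68 / (45 + 68)
v = 116.7434 uM/s

116.7434 uM/s


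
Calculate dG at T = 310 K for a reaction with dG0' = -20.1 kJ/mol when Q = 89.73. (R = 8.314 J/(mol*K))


dG = dG0' + RT * ln(Q) / 1000
dG = -20.1 + 8.314 * 310 * ln(89.73) / 1000
dG = -8.5102 kJ/mol

-8.5102 kJ/mol


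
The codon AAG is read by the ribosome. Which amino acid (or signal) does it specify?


Standard genetic code lookup.
Codon AAG -> Lys

Lys


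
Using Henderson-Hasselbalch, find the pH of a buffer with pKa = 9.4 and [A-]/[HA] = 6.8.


pH = pKa + log10([A-]/[HA])
pH = 9.4 + log10(6.8)
pH = 10.2325

10.2325


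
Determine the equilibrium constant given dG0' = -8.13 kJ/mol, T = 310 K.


Keq = exp(-dG0 * 1000 / (R * T))
Keq = exp(-(-8.13) * 1000 / (8.314 * 310))
Keq = 23.4393

23.4393


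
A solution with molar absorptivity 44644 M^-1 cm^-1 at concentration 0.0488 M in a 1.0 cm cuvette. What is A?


A = epsilon * c * l
A = 44644 * 0.0488 * 1.0
A = 2178.6272

2178.6272


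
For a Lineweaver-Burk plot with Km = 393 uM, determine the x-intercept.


x-intercept = -1/Km
= -1/393
= -0.0025 1/uM

-0.0025 1/uM


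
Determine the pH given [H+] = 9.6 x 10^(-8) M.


pH = -log10([H+])
pH = -log10(9.6 x 10^(-8))
pH = 7.0177

7.0177


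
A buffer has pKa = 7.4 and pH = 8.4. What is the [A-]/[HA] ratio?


[A-]/[HA] = 10^(pH - pKa)
= 10^(8.4 - 7.4)
= 10.0

10.0


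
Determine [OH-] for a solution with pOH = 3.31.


[OH-] = 10^(-pOH)
[OH-] = 10^(-3.31)
[OH-] = 4.898e-04 M

4.898e-04 M


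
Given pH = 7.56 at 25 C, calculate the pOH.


pOH = 14 - pH
pOH = 14 - 7.56
pOH = 6.44

6.44


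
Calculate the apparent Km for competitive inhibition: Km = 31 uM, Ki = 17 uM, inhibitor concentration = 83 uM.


Km_app = Km * (1 + [I]/Ki)
Km_app = 31 * (1 + 83/17)
Km_app = 182.3529 uM

182.3529 uM


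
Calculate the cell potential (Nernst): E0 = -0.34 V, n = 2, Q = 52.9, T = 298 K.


E = E0 - (RT/nF) * ln(Q)
E = -0.34 - (8.314 * 298 / (2 * 96485)) * ln(52.9)
E = -0.391 V

-0.391 V


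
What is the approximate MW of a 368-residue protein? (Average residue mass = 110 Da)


MW = n_residues * 110 Da
MW = 368 * 110
MW = 40480 Da

40480 Da


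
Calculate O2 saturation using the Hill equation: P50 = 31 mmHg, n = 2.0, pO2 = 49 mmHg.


Y = pO2^n / (P50^n + pO2^n)
Y = 49^2.0 / (31^2.0 + 49^2.0)
Y = 71.42%

71.42%


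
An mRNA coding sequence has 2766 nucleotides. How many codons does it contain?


codons = nucleotides / 3
codons = 2766 / 3 = 922

922


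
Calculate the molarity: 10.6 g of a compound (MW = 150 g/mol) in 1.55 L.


C = (mass / MW) / volume
C = (10.6 / 150) / 1.55
C = 0.0456 M

0.0456 M


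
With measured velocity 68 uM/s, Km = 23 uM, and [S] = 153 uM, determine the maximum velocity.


Vmax = v * (Km + [S]) / [S]
Vmax = 68 * (23 + 153) / 153
Vmax = 78.2222 uM/s

78.2222 uM/s


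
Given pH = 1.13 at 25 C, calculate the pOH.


pOH = 14 - pH
pOH = 14 - 1.13
pOH = 12.87

12.87


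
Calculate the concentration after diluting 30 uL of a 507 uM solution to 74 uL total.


C2 = C1 * V1 / V2
C2 = 507 * 30 / 74
C2 = 205.5405 uM

205.5405 uM


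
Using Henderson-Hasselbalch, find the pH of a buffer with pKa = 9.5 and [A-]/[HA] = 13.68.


pH = pKa + log10([A-]/[HA])
pH = 9.5 + log10(13.68)
pH = 10.6361

10.6361


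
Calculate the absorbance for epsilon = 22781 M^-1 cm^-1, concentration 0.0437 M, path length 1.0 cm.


A = epsilon * c * l
A = 22781 * 0.0437 * 1.0
A = 995.5297

995.5297


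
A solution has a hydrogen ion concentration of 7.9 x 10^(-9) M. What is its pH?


pH = -log10([H+])
pH = -log10(7.9 x 10^(-9))
pH = 8.1024

8.1024


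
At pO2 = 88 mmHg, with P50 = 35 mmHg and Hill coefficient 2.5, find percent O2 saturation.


Y = pO2^n / (P50^n + pO2^n)
Y = 88^2.5 / (35^2.5 + 88^2.5)
Y = 90.93%

90.93%


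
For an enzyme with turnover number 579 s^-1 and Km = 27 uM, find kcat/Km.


Catalytic efficiency = kcat / Km
= 579 / 27
= 21.4444 uM^-1*s^-1

21.4444 uM^-1*s^-1


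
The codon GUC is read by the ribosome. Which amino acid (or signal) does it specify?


Standard genetic code lookup.
Codon GUC -> Val

Val


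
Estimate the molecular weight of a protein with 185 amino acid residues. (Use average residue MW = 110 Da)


MW = n_residues * 110 Da
MW = 185 * 110
MW = 20350 Da

20350 Da


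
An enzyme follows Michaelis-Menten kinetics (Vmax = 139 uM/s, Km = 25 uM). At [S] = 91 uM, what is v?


v = Vmax * [S] / (Km + [S])
v = 139 * 91 / (25 + 91)
v = 109.0431 uM/s

109.0431 uM/s


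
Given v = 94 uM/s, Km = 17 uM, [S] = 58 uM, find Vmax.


Vmax = v * (Km + [S]) / [S]
Vmax = 94 * (17 + 58) / 58
Vmax = 121.5517 uM/s

121.5517 uM/s


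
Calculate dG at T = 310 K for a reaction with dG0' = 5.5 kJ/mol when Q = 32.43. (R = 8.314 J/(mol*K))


dG = dG0' + RT * ln(Q) / 1000
dG = 5.5 + 8.314 * 310 * ln(32.43) / 1000
dG = 14.4668 kJ/mol

14.4668 kJ/mol


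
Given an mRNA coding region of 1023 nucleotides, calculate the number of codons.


codons = nucleotides / 3
codons = 1023 / 3 = 341

341


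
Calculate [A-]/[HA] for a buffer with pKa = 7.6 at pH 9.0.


[A-]/[HA] = 10^(pH - pKa)
= 10^(9.0 - 7.6)
= 25.1189

25.1189


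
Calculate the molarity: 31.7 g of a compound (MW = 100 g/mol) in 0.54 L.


C = (mass / MW) / volume
C = (31.7 / 100) / 0.54
C = 0.587 M

0.587 M


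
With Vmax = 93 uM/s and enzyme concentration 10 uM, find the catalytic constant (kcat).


kcat = Vmax / [E]t
kcat = 93 / 10
kcat = 9.3 s^-1

9.3 s^-1


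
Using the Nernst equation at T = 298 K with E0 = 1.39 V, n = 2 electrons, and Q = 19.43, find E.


E = E0 - (RT/nF) * ln(Q)
E = 1.39 - (8.314 * 298 / (2 * 96485)) * ln(19.43)
E = 1.3519 V

1.3519 V


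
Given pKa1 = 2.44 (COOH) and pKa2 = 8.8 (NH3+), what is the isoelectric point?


pI = (pKa1 + pKa2) / 2
pI = (2.44 + 8.8) / 2
pI = 5.62

5.62


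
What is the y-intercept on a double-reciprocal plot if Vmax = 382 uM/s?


y-intercept = 1/Vmax
= 1/382
= 0.0026 s/uM

0.0026 s/uM


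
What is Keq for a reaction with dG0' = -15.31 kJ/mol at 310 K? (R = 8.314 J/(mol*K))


Keq = exp(-dG0 * 1000 / (R * T))
Keq = exp(-(-15.31) * 1000 / (8.314 * 310))
Keq = 380.0234

380.0234


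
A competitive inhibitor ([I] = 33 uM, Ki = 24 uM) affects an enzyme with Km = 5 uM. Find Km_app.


Km_app = Km * (1 + [I]/Ki)
Km_app = 5 * (1 + 33/24)
Km_app = 11.875 uM

11.875 uM


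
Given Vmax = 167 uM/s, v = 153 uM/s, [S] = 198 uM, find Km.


Km = [S] * (Vmax - v) / v
Km = 198 * (167 - 153) / 153
Km = 18.1176 uM

18.1176 uM


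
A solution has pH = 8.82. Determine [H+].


[H+] = 10^(-pH)
[H+] = 10^(-8.82)
[H+] = 1.514e-09 M

1.514e-09 M


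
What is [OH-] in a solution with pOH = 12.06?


[OH-] = 10^(-pOH)
[OH-] = 10^(-12.06)
[OH-] = 8.710e-13 M

8.710e-13 M


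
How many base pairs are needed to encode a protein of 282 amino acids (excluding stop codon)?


Each amino acid = 1 codon = 3 bp
bp = 282 * 3 = 846 bp

846 bp


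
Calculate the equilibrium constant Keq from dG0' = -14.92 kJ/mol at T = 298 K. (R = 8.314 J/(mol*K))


Keq = exp(-dG0 * 1000 / (R * T))
Keq = exp(-(-14.92) * 1000 / (8.314 * 298))
Keq = 412.4128

412.4128


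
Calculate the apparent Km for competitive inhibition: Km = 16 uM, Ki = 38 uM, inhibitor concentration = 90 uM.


Km_app = Km * (1 + [I]/Ki)
Km_app = 16 * (1 + 90/38)
Km_app = 53.8947 uM

53.8947 uM


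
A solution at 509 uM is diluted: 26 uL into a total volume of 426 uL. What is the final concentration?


C2 = C1 * V1 / V2
C2 = 509 * 26 / 426
C2 = 31.0657 uM

31.0657 uM


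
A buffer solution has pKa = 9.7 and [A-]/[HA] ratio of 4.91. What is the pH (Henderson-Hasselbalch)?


pH = pKa + log10([A-]/[HA])
pH = 9.7 + log10(4.91)
pH = 10.3911

10.3911


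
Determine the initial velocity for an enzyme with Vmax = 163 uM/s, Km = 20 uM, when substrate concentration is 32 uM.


v = Vmax * [S] / (Km + [S])
v = 163 * 32 / (20 + 32)
v = 100.3077 uM/s

100.3077 uM/s


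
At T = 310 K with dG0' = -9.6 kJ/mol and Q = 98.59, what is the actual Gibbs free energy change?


dG = dG0' + RT * ln(Q) / 1000
dG = -9.6 + 8.314 * 310 * ln(98.59) / 1000
dG = 2.2325 kJ/mol

2.2325 kJ/mol


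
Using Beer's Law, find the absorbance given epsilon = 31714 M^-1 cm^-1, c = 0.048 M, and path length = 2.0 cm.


A = epsilon * c * l
A = 31714 * 0.048 * 2.0
A = 3044.544

3044.544


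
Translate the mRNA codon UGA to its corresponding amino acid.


Standard genetic code lookup.
Codon UGA -> Stop

Stop


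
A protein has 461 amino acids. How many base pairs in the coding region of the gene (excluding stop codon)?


Each amino acid = 1 codon = 3 bp
bp = 461 * 3 = 1383 bp

1383 bp


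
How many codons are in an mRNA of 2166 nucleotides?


codons = nucleotides / 3
codons = 2166 / 3 = 722

722


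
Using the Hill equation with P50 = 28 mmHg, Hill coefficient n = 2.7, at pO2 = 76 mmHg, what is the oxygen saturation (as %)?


Y = pO2^n / (P50^n + pO2^n)
Y = 76^2.7 / (28^2.7 + 76^2.7)
Y = 93.68%

93.68%


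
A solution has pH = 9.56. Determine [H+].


[H+] = 10^(-pH)
[H+] = 10^(-9.56)
[H+] = 2.754e-10 M

2.754e-10 M


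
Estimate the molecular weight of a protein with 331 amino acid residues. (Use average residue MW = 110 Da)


MW = n_residues * 110 Da
MW = 331 * 110
MW = 36410 Da

36410 Da


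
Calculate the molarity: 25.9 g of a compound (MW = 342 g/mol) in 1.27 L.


C = (mass / MW) / volume
C = (25.9 / 342) / 1.27
C = 0.0596 M

0.0596 M


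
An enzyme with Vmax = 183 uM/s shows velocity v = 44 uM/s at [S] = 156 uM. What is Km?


Km = [S] * (Vmax - v) / v
Km = 156 * (183 - 44) / 44
Km = 492.8182 uM

492.8182 uM


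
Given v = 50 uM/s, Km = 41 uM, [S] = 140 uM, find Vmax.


Vmax = v * (Km + [S]) / [S]
Vmax = 50 * (41 + 140) / 140
Vmax = 64.6429 uM/s

64.6429 uM/s


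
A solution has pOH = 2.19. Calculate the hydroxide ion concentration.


[OH-] = 10^(-pOH)
[OH-] = 10^(-2.19)
[OH-] = 0.0065 M

0.0065 M


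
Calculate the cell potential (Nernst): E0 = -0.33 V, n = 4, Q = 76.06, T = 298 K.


E = E0 - (RT/nF) * ln(Q)
E = -0.33 - (8.314 * 298 / (4 * 96485)) * ln(76.06)
E = -0.3578 V

-0.3578 V


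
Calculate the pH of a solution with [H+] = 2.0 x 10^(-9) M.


pH = -log10([H+])
pH = -log10(2.0 x 10^(-9))
pH = 8.699

8.699


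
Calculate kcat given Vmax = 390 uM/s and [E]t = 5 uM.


kcat = Vmax / [E]t
kcat = 390 / 5
kcat = 78.0 s^-1

78.0 s^-1


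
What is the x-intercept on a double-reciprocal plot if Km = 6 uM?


x-intercept = -1/Km
= -1/6
= -0.1667 1/uM

-0.1667 1/uM


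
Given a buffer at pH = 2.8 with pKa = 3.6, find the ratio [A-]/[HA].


[A-]/[HA] = 10^(pH - pKa)
= 10^(2.8 - 3.6)
= 0.1585

0.1585


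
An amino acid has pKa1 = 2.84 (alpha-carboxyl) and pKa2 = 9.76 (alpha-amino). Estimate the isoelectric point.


pI = (pKa1 + pKa2) / 2
pI = (2.84 + 9.76) / 2
pI = 6.3

6.3


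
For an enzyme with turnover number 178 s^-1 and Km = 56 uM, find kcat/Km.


Catalytic efficiency = kcat / Km
= 178 / 56
= 3.1786 uM^-1*s^-1

3.1786 uM^-1*s^-1


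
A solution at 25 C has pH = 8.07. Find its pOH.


pOH = 14 - pH
pOH = 14 - 8.07
pOH = 5.93

5.93


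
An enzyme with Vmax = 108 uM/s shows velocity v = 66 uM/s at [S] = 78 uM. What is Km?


Km = [S] * (Vmax - v) / v
Km = 78 * (108 - 66) / 66
Km = 49.6364 uM

49.6364 uM


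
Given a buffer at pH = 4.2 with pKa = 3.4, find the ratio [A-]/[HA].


[A-]/[HA] = 10^(pH - pKa)
= 10^(4.2 - 3.4)
= 6.3096

6.3096


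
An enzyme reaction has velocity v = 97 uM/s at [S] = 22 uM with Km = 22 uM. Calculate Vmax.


Vmax = v * (Km + [S]) / [S]
Vmax = 97 * (22 + 22) / 22
Vmax = 194.0 uM/s

194.0 uM/s


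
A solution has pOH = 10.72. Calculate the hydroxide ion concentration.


[OH-] = 10^(-pOH)
[OH-] = 10^(-10.72)
[OH-] = 1.905e-11 M

1.905e-11 M


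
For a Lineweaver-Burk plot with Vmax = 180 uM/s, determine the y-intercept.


y-intercept = 1/Vmax
= 1/180
= 0.0056 s/uM

0.0056 s/uM


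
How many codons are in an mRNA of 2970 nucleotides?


codons = nucleotides / 3
codons = 2970 / 3 = 990

990


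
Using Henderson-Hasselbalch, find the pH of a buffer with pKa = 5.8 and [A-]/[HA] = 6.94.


pH = pKa + log10([A-]/[HA])
pH = 5.8 + log10(6.94)
pH = 6.6414

6.6414


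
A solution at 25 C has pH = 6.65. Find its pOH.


pOH = 14 - pH
pOH = 14 - 6.65
pOH = 7.35

7.35


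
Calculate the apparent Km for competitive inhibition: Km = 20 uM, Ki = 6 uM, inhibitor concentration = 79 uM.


Km_app = Km * (1 + [I]/Ki)
Km_app = 20 * (1 + 79/6)
Km_app = 283.3333 uM

283.3333 uM


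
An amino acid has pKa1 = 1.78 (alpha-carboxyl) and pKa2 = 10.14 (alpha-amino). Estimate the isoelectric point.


pI = (pKa1 + pKa2) / 2
pI = (1.78 + 10.14) / 2
pI = 5.96

5.96


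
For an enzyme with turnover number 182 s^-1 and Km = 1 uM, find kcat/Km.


Catalytic efficiency = kcat / Km
= 182 / 1
= 182.0 uM^-1*s^-1

182.0 uM^-1*s^-1


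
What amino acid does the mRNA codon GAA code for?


Standard genetic code lookup.
Codon GAA -> Glu

Glu


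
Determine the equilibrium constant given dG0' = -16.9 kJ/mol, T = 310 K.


Keq = exp(-dG0 * 1000 / (R * T))
Keq = exp(-(-16.9) * 1000 / (8.314 * 310))
Keq = 704.2603

704.2603


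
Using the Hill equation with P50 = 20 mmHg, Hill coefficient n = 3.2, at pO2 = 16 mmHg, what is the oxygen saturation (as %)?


Y = pO2^n / (P50^n + pO2^n)
Y = 16^3.2 / (20^3.2 + 16^3.2)
Y = 32.87%

32.87%


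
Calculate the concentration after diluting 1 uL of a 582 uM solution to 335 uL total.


C2 = C1 * V1 / V2
C2 = 582 * 1 / 335
C2 = 1.7373 uM

1.7373 uM


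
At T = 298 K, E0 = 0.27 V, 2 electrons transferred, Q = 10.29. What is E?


E = E0 - (RT/nF) * ln(Q)
E = 0.27 - (8.314 * 298 / (2 * 96485)) * ln(10.29)
E = 0.2401 V

0.2401 V


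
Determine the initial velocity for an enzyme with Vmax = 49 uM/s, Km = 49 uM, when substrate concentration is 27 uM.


v = Vmax * [S] / (Km + [S])
v = 49 * 27 / (49 + 27)
v = 17.4079 uM/s

17.4079 uM/s


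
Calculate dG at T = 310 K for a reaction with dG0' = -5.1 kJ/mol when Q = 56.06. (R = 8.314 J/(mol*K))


dG = dG0' + RT * ln(Q) / 1000
dG = -5.1 + 8.314 * 310 * ln(56.06) / 1000
dG = 5.2775 kJ/mol

5.2775 kJ/mol


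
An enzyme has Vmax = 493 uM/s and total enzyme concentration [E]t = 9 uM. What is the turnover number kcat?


kcat = Vmax / [E]t
kcat = 493 / 9
kcat = 54.7778 s^-1

54.7778 s^-1


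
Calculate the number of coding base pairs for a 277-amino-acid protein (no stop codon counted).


Each amino acid = 1 codon = 3 bp
bp = 277 * 3 = 831 bp

831 bp


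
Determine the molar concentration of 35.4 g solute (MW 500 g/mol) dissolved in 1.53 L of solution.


C = (mass / MW) / volume
C = (35.4 / 500) / 1.53
C = 0.0463 M

0.0463 M


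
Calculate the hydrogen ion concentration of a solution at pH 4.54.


[H+] = 10^(-pH)
[H+] = 10^(-4.54)
[H+] = 2.884e-05 M

2.884e-05 M


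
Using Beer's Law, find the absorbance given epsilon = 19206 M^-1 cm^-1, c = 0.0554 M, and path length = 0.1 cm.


A = epsilon * c * l
A = 19206 * 0.0554 * 0.1
A = 106.4012

106.4012


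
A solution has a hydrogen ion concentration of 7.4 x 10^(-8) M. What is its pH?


pH = -log10([H+])
pH = -log10(7.4 x 10^(-8))
pH = 7.1308

7.1308


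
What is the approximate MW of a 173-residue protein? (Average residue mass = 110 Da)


MW = n_residues * 110 Da
MW = 173 * 110
MW = 19030 Da

19030 Da


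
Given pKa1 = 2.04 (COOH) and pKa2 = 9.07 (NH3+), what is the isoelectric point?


pI = (pKa1 + pKa2) / 2
pI = (2.04 + 9.07) / 2
pI = 5.555

5.555


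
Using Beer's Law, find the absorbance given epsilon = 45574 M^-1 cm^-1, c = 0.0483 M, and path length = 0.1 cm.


A = epsilon * c * l
A = 45574 * 0.0483 * 0.1
A = 220.1224

220.1224


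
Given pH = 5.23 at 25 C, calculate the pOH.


pOH = 14 - pH
pOH = 14 - 5.23
pOH = 8.77

8.77


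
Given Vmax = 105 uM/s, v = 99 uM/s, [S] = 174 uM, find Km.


Km = [S] * (Vmax - v) / v
Km = 174 * (105 - 99) / 99
Km = 10.5455 uM

10.5455 uM


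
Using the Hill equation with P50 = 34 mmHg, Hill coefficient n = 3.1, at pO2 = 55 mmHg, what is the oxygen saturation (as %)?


Y = pO2^n / (P50^n + pO2^n)
Y = 55^3.1 / (34^3.1 + 55^3.1)
Y = 81.62%

81.62%


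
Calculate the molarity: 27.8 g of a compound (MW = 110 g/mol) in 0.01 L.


C = (mass / MW) / volume
C = (27.8 / 110) / 0.01
C = 25.2727 M

25.2727 M


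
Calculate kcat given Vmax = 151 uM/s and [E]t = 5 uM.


kcat = Vmax / [E]t
kcat = 151 / 5
kcat = 30.2 s^-1

30.2 s^-1


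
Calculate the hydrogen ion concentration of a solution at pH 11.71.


[H+] = 10^(-pH)
[H+] = 10^(-11.71)
[H+] = 1.950e-12 M

1.950e-12 M


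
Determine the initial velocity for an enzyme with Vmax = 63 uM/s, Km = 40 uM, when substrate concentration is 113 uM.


v = Vmax * [S] / (Km + [S])
v = 63 * 113 / (40 + 113)
v = 46.5294 uM/s

46.5294 uM/s


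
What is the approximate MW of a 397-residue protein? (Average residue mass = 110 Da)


MW = n_residues * 110 Da
MW = 397 * 110
MW = 43670 Da

43670 Da


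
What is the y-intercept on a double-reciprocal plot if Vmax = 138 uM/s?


y-intercept = 1/Vmax
= 1/138
= 0.0072 s/uM

0.0072 s/uM


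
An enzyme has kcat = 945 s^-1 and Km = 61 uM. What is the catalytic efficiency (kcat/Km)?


Catalytic efficiency = kcat / Km
= 945 / 61
= 15.4918 uM^-1*s^-1

15.4918 uM^-1*s^-1


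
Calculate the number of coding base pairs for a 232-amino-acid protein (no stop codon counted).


Each amino acid = 1 codon = 3 bp
bp = 232 * 3 = 696 bp

696 bp


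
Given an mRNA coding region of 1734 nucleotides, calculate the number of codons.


codons = nucleotides / 3
codons = 1734 / 3 = 578

578


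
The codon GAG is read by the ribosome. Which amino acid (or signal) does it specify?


Standard genetic code lookup.
Codon GAG -> Glu

Glu


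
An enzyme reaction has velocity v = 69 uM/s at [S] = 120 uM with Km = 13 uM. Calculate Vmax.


Vmax = v * (Km + [S]) / [S]
Vmax = 69 * (13 + 120) / 120
Vmax = 76.475 uM/s

76.475 uM/s


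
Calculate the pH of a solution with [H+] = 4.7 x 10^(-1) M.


pH = -log10([H+])
pH = -log10(4.7 x 10^(-1))
pH = 0.3279

0.3279


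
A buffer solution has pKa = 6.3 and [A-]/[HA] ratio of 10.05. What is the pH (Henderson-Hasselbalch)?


pH = pKa + log10([A-]/[HA])
pH = 6.3 + log10(10.05)
pH = 7.3022

7.3022


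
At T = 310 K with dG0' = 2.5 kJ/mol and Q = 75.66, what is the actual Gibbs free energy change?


dG = dG0' + RT * ln(Q) / 1000
dG = 2.5 + 8.314 * 310 * ln(75.66) / 1000
dG = 13.6502 kJ/mol

13.6502 kJ/mol


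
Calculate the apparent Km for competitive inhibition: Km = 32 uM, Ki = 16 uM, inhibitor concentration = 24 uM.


Km_app = Km * (1 + [I]/Ki)
Km_app = 32 * (1 + 24/16)
Km_app = 80.0 uM

80.0 uM


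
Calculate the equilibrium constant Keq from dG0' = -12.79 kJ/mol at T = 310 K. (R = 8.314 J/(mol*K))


Keq = exp(-dG0 * 1000 / (R * T))
Keq = exp(-(-12.79) * 1000 / (8.314 * 310))
Keq = 142.948

142.948


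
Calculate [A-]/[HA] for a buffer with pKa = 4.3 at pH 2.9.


[A-]/[HA] = 10^(pH - pKa)
= 10^(2.9 - 4.3)
= 0.0398

0.0398


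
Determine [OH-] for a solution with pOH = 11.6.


[OH-] = 10^(-pOH)
[OH-] = 10^(-11.6)
[OH-] = 2.512e-12 M

2.512e-12 M


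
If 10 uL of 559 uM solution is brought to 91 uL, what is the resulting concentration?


C2 = C1 * V1 / V2
C2 = 559 * 10 / 91
C2 = 61.4286 uM

61.4286 uM


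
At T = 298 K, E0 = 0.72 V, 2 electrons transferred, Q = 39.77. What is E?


E = E0 - (RT/nF) * ln(Q)
E = 0.72 - (8.314 * 298 / (2 * 96485)) * ln(39.77)
E = 0.6727 V

0.6727 V


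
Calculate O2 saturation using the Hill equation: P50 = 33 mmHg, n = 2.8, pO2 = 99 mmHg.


Y = pO2^n / (P50^n + pO2^n)
Y = 99^2.8 / (33^2.8 + 99^2.8)
Y = 95.59%

95.59%


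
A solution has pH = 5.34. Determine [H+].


[H+] = 10^(-pH)
[H+] = 10^(-5.34)
[H+] = 4.571e-06 M

4.571e-06 M


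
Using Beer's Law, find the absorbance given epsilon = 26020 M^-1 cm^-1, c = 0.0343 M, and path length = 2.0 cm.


A = epsilon * c * l
A = 26020 * 0.0343 * 2.0
A = 1784.972

1784.972


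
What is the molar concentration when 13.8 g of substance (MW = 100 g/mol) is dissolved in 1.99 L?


C = (mass / MW) / volume
C = (13.8 / 100) / 1.99
C = 0.0693 M

0.0693 M


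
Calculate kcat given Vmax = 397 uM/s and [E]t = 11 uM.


kcat = Vmax / [E]t
kcat = 397 / 11
kcat = 36.0909 s^-1

36.0909 s^-1


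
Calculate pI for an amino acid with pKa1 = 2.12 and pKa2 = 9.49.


pI = (pKa1 + pKa2) / 2
pI = (2.12 + 9.49) / 2
pI = 5.805

5.805


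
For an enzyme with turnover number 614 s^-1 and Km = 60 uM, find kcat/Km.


Catalytic efficiency = kcat / Km
= 614 / 60
= 10.2333 uM^-1*s^-1

10.2333 uM^-1*s^-1


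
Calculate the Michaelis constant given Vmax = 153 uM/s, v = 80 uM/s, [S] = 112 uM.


Km = [S] * (Vmax - v) / v
Km = 112 * (153 - 80) / 80
Km = 102.2 uM

102.2 uM


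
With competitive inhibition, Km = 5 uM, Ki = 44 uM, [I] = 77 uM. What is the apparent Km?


Km_app = Km * (1 + [I]/Ki)
Km_app = 5 * (1 + 77/44)
Km_app = 13.75 uM

13.75 uM


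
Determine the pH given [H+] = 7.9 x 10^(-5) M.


pH = -log10([H+])
pH = -log10(7.9 x 10^(-5))
pH = 4.1024

4.1024


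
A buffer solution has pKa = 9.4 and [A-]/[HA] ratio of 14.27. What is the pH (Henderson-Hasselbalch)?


pH = pKa + log10([A-]/[HA])
pH = 9.4 + log10(14.27)
pH = 10.5544

10.5544


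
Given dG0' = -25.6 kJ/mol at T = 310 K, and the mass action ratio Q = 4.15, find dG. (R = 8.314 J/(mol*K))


dG = dG0' + RT * ln(Q) / 1000
dG = -25.6 + 8.314 * 310 * ln(4.15) / 1000
dG = -21.9322 kJ/mol

-21.9322 kJ/mol


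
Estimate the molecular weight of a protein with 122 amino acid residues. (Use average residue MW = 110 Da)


MW = n_residues * 110 Da
MW = 122 * 110
MW = 13420 Da

13420 Da


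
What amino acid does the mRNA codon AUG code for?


Standard genetic code lookup.
Codon AUG -> Met (start)

Met (start)


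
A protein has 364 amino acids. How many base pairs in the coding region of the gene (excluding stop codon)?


Each amino acid = 1 codon = 3 bp
bp = 364 * 3 = 1092 bp

1092 bp


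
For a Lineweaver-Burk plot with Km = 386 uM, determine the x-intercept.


x-intercept = -1/Km
= -1/386
= -0.0026 1/uM

-0.0026 1/uM


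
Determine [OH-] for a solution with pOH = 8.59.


[OH-] = 10^(-pOH)
[OH-] = 10^(-8.59)
[OH-] = 2.570e-09 M

2.570e-09 M


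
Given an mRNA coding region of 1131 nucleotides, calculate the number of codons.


codons = nucleotides / 3
codons = 1131 / 3 = 377

377


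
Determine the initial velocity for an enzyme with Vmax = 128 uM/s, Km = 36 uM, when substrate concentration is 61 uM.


v = Vmax * [S] / (Km + [S])
v = 128 * 61 / (36 + 61)
v = 80.4948 uM/s

80.4948 uM/s


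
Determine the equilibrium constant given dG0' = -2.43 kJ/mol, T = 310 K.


Keq = exp(-dG0 * 1000 / (R * T))
Keq = exp(-(-2.43) * 1000 / (8.314 * 310))
Keq = 2.5672

2.5672


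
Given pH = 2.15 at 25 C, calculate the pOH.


pOH = 14 - pH
pOH = 14 - 2.15
pOH = 11.85

11.85


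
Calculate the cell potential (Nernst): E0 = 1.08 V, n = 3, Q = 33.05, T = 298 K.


E = E0 - (RT/nF) * ln(Q)
E = 1.08 - (8.314 * 298 / (3 * 96485)) * ln(33.05)
E = 1.0501 V

1.0501 V


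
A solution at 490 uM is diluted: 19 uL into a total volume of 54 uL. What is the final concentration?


C2 = C1 * V1 / V2
C2 = 490 * 19 / 54
C2 = 172.4074 uM

172.4074 uM


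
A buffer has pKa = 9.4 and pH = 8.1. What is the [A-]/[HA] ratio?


[A-]/[HA] = 10^(pH - pKa)
= 10^(8.1 - 9.4)
= 0.0501

0.0501


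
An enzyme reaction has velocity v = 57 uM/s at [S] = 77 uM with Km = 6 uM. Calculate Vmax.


Vmax = v * (Km + [S]) / [S]
Vmax = 57 * (6 + 77) / 77
Vmax = 61.4416 uM/s

61.4416 uM/s


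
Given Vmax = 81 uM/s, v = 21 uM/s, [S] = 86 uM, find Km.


Km = [S] * (Vmax - v) / v
Km = 86 * (81 - 21) / 21
Km = 245.7143 uM

245.7143 uM


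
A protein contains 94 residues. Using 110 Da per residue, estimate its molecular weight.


MW = n_residues * 110 Da
MW = 94 * 110
MW = 10340 Da

10340 Da


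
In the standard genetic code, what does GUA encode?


Standard genetic code lookup.
Codon GUA -> Val

Val


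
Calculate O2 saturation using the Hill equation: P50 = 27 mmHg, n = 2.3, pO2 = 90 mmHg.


Y = pO2^n / (P50^n + pO2^n)
Y = 90^2.3 / (27^2.3 + 90^2.3)
Y = 94.1%

94.1%


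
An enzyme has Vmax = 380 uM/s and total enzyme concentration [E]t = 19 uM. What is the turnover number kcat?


kcat = Vmax / [E]t
kcat = 380 / 19
kcat = 20.0 s^-1

20.0 s^-1


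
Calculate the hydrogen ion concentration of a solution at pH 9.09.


[H+] = 10^(-pH)
[H+] = 10^(-9.09)
[H+] = 8.128e-10 M

8.128e-10 M


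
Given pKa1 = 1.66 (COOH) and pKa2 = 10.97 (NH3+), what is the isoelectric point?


pI = (pKa1 + pKa2) / 2
pI = (1.66 + 10.97) / 2
pI = 6.315

6.315


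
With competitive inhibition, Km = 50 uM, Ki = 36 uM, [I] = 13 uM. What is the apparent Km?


Km_app = Km * (1 + [I]/Ki)
Km_app = 50 * (1 + 13/36)
Km_app = 68.0556 uM

68.0556 uM


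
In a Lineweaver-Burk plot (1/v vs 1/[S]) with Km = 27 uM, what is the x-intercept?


x-intercept = -1/Km
= -1/27
= -0.037 1/uM

-0.037 1/uM


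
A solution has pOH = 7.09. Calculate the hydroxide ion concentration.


[OH-] = 10^(-pOH)
[OH-] = 10^(-7.09)
[OH-] = 8.128e-08 M

8.128e-08 M


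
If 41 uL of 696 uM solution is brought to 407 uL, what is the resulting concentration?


C2 = C1 * V1 / V2
C2 = 696 * 41 / 407
C2 = 70.113 uM

70.113 uM


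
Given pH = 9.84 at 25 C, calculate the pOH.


pOH = 14 - pH
pOH = 14 - 9.84
pOH = 4.16

4.16


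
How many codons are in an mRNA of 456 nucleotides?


codons = nucleotides / 3
codons = 456 / 3 = 152

152


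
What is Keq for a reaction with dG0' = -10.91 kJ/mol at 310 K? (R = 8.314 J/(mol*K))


Keq = exp(-dG0 * 1000 / (R * T))
Keq = exp(-(-10.91) * 1000 / (8.314 * 310))
Keq = 68.9269

68.9269


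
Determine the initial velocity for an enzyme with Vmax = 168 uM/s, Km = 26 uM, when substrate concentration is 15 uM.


v = Vmax * [S] / (Km + [S])
v = 168 * 15 / (26 + 15)
v = 61.4634 uM/s

61.4634 uM/s


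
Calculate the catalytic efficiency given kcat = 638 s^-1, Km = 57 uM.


Catalytic efficiency = kcat / Km
= 638 / 57
= 11.193 uM^-1*s^-1

11.193 uM^-1*s^-1


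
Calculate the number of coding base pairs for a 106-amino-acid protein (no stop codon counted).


Each amino acid = 1 codon = 3 bp
bp = 106 * 3 = 318 bp

318 bp


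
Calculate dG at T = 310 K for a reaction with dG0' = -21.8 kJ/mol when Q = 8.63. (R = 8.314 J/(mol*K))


dG = dG0' + RT * ln(Q) / 1000
dG = -21.8 + 8.314 * 310 * ln(8.63) / 1000
dG = -16.2452 kJ/mol

-16.2452 kJ/mol


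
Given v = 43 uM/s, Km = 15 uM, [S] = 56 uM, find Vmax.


Vmax = v * (Km + [S]) / [S]
Vmax = 43 * (15 + 56) / 56
Vmax = 54.5179 uM/s

54.5179 uM/s


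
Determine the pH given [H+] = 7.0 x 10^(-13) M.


pH = -log10([H+])
pH = -log10(7.0 x 10^(-13))
pH = 12.1549

12.1549


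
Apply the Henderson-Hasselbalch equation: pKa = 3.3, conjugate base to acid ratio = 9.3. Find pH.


pH = pKa + log10([A-]/[HA])
pH = 3.3 + log10(9.3)
pH = 4.2685

4.2685


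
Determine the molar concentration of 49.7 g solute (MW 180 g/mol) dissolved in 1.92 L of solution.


C = (mass / MW) / volume
C = (49.7 / 180) / 1.92
C = 0.1438 M

0.1438 M


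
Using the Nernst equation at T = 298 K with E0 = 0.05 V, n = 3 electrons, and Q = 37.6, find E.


E = E0 - (RT/nF) * ln(Q)
E = 0.05 - (8.314 * 298 / (3 * 96485)) * ln(37.6)
E = 0.019 V

0.019 V


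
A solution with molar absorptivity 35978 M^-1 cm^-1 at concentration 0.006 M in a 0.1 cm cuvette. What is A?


A = epsilon * c * l
A = 35978 * 0.006 * 0.1
A = 21.5868

21.5868


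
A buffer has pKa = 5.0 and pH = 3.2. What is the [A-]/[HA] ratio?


[A-]/[HA] = 10^(pH - pKa)
= 10^(3.2 - 5.0)
= 0.0158

0.0158


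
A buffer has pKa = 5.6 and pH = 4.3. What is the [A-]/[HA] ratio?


[A-]/[HA] = 10^(pH - pKa)
= 10^(4.3 - 5.6)
= 0.0501

0.0501


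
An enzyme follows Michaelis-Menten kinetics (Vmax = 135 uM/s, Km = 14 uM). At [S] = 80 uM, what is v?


v = Vmax * [S] / (Km + [S])
v = 135 * 80 / (14 + 80)
v = 114.8936 uM/s

114.8936 uM/s


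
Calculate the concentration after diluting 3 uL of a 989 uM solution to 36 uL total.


C2 = C1 * V1 / V2
C2 = 989 * 3 / 36
C2 = 82.4167 uM

82.4167 uM


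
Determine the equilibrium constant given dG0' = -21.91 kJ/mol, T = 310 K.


Keq = exp(-dG0 * 1000 / (R * T))
Keq = exp(-(-21.91) * 1000 / (8.314 * 310))
Keq = 4919.7484

4919.7484


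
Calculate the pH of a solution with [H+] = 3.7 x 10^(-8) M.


pH = -log10([H+])
pH = -log10(3.7 x 10^(-8))
pH = 7.4318

7.4318


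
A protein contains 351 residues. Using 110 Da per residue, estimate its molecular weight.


MW = n_residues * 110 Da
MW = 351 * 110
MW = 38610 Da

38610 Da


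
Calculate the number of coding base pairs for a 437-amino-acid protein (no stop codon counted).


Each amino acid = 1 codon = 3 bp
bp = 437 * 3 = 1311 bp

1311 bp


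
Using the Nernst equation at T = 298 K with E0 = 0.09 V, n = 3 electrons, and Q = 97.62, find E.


E = E0 - (RT/nF) * ln(Q)
E = 0.09 - (8.314 * 298 / (3 * 96485)) * ln(97.62)
E = 0.0508 V

0.0508 V


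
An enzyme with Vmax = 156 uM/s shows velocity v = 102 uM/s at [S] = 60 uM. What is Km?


Km = [S] * (Vmax - v) / v
Km = 60 * (156 - 102) / 102
Km = 31.7647 uM

31.7647 uM


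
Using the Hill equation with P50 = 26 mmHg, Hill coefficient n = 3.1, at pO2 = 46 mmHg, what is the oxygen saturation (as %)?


Y = pO2^n / (P50^n + pO2^n)
Y = 46^3.1 / (26^3.1 + 46^3.1)
Y = 85.43%

85.43%


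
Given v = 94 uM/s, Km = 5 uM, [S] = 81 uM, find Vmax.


Vmax = v * (Km + [S]) / [S]
Vmax = 94 * (5 + 81) / 81
Vmax = 99.8025 uM/s

99.8025 uM/s


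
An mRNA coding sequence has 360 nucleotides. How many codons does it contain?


codons = nucleotides / 3
codons = 360 / 3 = 120

120


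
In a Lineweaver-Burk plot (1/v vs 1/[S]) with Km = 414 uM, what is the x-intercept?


x-intercept = -1/Km
= -1/414
= -0.0024 1/uM

-0.0024 1/uM
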